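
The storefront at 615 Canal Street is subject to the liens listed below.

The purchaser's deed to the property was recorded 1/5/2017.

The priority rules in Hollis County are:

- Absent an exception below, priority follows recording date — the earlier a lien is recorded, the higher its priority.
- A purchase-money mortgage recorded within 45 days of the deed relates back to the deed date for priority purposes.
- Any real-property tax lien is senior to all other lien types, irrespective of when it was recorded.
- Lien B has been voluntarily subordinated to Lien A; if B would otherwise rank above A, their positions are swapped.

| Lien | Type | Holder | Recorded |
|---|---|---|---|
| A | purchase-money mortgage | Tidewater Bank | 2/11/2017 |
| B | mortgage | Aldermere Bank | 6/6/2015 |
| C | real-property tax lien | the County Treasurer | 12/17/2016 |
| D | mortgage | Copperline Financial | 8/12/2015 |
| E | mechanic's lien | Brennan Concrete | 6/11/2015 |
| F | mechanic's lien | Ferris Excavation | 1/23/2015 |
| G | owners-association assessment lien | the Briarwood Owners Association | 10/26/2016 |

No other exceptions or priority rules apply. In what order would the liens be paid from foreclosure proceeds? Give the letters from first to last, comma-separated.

Adjusting effective dates: A was recorded within the 45-day window, so its effective date is the deed date 1/5/2017.
C, as a real-property tax lien, has superpriority and ranks first.
Remaining liens by effective date: F (1/23/2015), B (6/6/2015), E (6/11/2015), D (8/12/2015), G (10/26/2016), A (1/5/2017).
B is senior to A before the subordination, so the two trade places.

C, F, A, E, D, G, B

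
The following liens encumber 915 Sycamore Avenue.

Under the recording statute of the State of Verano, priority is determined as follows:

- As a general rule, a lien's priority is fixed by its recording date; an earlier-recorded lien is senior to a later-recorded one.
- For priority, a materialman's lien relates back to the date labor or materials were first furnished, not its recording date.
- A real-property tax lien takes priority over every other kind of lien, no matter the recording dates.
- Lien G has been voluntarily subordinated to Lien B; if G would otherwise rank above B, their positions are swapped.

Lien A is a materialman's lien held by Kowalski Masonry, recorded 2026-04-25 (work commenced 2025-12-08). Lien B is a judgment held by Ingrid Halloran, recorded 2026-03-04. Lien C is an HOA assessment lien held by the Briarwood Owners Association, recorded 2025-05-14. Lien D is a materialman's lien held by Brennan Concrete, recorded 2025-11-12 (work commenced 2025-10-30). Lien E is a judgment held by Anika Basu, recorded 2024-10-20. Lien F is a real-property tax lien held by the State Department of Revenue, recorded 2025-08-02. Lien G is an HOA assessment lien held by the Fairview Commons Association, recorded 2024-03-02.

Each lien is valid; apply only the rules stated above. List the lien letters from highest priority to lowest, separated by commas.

Effective dates: A is treated as recorded 2025-12-08, the work-commencement date; D's effective date is 2025-10-30, when work began.
F is a real-property tax lien, so it outranks all other liens regardless of date.
Ordering the rest by effective date: G (2024-03-02), E (2024-10-20), C (2025-05-14), D (2025-10-30), A (2025-12-08), B (2026-03-04).
Because G would otherwise rank above B, the subordination swaps them.

F, B, E, C, D, A, G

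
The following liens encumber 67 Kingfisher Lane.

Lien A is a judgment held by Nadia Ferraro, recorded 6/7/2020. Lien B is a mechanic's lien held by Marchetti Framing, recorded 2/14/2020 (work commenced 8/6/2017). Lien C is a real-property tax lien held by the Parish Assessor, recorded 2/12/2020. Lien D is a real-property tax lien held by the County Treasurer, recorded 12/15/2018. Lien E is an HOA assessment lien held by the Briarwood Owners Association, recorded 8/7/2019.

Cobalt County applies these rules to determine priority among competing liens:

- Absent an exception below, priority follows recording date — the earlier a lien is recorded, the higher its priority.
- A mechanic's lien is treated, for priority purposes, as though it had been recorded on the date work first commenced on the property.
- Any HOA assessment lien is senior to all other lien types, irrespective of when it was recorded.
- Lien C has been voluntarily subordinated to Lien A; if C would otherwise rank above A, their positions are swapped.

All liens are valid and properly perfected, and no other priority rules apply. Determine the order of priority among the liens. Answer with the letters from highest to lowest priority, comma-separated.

E, B, D, A, C

First, effective dates: B relates back to 8/6/2017 (work commenced).
As an HOA assessment lien, E is senior to every other lien.
Remaining liens by effective date: B (8/6/2017), D (12/15/2018), C (2/12/2020), A (6/7/2020).
C would otherwise be senior to A, so under the subordination agreement C and A exchange positions.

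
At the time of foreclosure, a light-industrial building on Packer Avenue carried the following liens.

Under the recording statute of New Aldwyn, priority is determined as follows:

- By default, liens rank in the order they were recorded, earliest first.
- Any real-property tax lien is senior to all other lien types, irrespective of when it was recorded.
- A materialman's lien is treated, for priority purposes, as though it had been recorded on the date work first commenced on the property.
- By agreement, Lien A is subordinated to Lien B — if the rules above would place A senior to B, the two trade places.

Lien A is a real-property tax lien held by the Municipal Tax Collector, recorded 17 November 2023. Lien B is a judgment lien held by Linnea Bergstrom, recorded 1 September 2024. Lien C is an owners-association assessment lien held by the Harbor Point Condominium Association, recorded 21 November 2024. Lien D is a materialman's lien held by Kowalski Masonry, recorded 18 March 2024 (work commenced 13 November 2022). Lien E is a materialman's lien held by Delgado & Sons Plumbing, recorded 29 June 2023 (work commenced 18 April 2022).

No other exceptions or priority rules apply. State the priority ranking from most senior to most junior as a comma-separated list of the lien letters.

B, E, D, A, C

Adjusting effective dates: D's effective date is 13 November 2022, when work began; E is treated as recorded 18 April 2022, the work-commencement date.
As a real-property tax lien, A is senior to every other lien.
Remaining liens by effective date: E (18 April 2022), D (13 November 2022), B (1 September 2024), C (21 November 2024).
Because A would otherwise rank above B, the subordination swaps them.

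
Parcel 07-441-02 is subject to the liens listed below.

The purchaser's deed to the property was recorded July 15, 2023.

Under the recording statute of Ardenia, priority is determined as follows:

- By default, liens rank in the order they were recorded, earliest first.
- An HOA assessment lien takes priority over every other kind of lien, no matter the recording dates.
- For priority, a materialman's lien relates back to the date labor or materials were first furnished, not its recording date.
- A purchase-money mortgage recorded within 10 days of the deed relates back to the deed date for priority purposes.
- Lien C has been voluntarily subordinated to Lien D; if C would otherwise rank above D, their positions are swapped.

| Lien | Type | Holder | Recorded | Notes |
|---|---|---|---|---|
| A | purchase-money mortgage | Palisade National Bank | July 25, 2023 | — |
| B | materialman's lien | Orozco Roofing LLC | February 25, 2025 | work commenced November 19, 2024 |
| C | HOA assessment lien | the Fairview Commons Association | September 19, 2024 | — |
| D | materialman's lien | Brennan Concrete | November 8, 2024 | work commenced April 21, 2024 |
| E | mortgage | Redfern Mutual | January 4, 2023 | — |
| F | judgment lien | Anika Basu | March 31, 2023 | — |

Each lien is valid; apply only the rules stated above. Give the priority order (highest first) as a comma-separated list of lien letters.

D, E, F, A, C, B

Effective dates: A's effective date is the deed date, July 15, 2023; B's effective date is November 19, 2024, when work began; D's effective date is April 21, 2024, when work began.
As an HOA assessment lien, C is senior to every other lien.
The other liens, earliest effective date first: E (January 4, 2023), F (March 31, 2023), A (July 15, 2023), D (April 21, 2024), B (November 19, 2024).
The subordination applies — C was senior to D — so C and D swap.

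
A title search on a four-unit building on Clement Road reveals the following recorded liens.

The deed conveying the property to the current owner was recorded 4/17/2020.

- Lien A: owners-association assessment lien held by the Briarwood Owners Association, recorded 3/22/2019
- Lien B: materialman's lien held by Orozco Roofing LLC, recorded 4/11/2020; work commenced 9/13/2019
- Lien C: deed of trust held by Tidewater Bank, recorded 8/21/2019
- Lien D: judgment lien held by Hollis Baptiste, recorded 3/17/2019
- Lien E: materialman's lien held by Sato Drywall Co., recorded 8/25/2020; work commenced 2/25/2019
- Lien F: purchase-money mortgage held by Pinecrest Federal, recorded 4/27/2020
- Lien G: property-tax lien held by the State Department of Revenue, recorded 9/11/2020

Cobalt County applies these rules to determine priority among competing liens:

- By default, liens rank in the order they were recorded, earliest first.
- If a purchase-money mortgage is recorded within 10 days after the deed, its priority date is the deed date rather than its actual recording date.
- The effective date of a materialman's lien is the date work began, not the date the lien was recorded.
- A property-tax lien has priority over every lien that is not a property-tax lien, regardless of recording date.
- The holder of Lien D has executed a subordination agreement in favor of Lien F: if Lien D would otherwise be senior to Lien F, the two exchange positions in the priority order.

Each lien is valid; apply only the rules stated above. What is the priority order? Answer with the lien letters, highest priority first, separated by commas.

Effective dates: B's effective date is 9/13/2019, when work began; E is treated as recorded 2/25/2019, the work-commencement date; F relates back to the deed date 4/17/2020.
As a property-tax lien, G is senior to every other lien.
Among the remaining liens, by effective date: E (2/25/2019), D (3/17/2019), A (3/22/2019), C (8/21/2019), B (9/13/2019), F (4/17/2020).
The subordination applies — D was senior to F — so D and F swap.

G, E, F, A, C, B, D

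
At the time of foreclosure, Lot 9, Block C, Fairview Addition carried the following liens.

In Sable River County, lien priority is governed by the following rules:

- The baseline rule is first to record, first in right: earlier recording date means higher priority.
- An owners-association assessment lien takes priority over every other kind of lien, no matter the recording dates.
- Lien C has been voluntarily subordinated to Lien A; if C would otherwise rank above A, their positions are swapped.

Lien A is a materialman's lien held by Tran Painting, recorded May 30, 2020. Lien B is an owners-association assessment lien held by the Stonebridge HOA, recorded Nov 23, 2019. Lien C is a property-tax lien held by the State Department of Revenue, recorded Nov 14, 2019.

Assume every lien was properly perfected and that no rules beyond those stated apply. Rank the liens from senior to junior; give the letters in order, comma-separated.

B, A, C

B is an owners-association assessment lien and takes priority over every other lien.
Ordering the rest by effective date: C (Nov 14, 2019), A (May 30, 2020).
C would otherwise be senior to A, so under the subordination agreement C and A exchange positions.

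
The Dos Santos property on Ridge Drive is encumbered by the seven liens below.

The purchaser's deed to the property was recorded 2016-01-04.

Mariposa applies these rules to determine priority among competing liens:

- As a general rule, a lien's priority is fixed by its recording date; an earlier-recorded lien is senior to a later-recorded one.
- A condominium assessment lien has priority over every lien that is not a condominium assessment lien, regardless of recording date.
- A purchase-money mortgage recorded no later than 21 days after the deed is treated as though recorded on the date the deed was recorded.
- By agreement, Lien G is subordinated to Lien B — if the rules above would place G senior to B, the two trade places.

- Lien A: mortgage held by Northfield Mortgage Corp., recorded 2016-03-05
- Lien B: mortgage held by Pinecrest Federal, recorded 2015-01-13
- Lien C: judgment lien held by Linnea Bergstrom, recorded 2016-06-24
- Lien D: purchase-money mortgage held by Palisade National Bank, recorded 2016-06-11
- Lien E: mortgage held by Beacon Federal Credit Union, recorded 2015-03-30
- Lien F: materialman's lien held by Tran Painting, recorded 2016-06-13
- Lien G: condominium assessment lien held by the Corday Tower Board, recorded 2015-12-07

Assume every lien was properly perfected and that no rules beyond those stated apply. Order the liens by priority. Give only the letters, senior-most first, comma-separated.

Effective dates: D was recorded 159 days after the deed, outside the 21-day window, so it keeps its recording date.
As a condominium assessment lien, G is senior to every other lien.
The other liens, earliest effective date first: B (2015-01-13), E (2015-03-30), A (2016-03-05), D (2016-06-11), F (2016-06-13), C (2016-06-24).
G is senior to B before the subordination, so the two trade places.

B, G, E, A, D, F, C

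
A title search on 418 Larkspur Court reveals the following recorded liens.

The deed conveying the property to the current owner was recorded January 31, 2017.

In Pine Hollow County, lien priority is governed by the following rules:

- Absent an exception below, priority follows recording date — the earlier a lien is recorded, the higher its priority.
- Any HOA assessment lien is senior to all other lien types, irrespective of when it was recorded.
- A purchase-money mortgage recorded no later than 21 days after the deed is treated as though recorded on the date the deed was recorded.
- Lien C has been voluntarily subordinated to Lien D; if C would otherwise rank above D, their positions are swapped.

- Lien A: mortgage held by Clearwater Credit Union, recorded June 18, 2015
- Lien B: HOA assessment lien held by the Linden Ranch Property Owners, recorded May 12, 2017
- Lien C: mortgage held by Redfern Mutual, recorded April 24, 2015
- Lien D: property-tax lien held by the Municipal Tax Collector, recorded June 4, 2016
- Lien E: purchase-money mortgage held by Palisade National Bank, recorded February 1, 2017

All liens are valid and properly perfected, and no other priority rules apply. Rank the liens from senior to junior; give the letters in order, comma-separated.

First, effective dates: E's effective date is the deed date, January 31, 2017.
B, as an HOA assessment lien, has superpriority and ranks first.
Among the remaining liens, by effective date: C (April 24, 2015), A (June 18, 2015), D (June 4, 2016), E (January 31, 2017).
The subordination applies — C was senior to D — so C and D swap.

B, D, A, C, E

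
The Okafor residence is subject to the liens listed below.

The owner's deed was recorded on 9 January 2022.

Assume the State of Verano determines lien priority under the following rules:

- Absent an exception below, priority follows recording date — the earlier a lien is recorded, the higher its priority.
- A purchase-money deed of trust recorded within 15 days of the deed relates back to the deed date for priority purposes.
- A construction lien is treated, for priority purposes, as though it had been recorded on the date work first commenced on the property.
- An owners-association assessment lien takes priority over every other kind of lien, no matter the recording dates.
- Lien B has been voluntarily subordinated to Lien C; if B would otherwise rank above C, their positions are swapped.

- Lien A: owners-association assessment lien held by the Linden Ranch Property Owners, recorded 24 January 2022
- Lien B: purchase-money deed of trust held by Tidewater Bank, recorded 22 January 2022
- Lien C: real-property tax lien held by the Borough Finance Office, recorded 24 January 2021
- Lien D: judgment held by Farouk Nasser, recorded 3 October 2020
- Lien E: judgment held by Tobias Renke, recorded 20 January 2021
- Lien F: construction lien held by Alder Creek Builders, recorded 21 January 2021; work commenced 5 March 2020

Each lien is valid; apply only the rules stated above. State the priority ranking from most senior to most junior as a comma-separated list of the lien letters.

Adjusting effective dates: B was recorded within the 15-day window, so its effective date is the deed date 9 January 2022; F relates back to 5 March 2020 (work commenced).
A, as an owners-association assessment lien, has superpriority and ranks first.
Ordering the rest by effective date: F (5 March 2020), D (3 October 2020), E (20 January 2021), C (24 January 2021), B (9 January 2022).
B already ranks below C; the subordination has no effect.

A, F, D, E, C, B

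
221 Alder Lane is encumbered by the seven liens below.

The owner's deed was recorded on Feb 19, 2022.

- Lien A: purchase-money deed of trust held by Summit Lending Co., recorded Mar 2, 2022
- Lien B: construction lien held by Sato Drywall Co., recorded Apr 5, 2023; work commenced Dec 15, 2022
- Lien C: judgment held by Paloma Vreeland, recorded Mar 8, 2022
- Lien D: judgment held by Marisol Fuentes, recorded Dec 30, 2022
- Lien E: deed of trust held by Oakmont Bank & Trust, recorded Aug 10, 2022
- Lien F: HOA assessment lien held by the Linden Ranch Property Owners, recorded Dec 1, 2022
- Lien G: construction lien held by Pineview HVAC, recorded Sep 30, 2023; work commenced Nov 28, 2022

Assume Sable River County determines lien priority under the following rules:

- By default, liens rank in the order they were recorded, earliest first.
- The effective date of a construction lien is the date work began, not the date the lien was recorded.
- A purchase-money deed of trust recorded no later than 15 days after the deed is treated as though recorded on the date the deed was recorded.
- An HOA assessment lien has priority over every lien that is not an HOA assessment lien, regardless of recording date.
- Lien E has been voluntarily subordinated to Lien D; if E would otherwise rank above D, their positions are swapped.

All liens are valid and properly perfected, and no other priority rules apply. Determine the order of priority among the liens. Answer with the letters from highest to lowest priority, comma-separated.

F, A, C, D, G, B, E

First, effective dates: A relates back to the deed date Feb 19, 2022; B is treated as recorded Dec 15, 2022, the work-commencement date; G's effective date is Nov 28, 2022, when work began.
F is an HOA assessment lien, so it outranks all other liens regardless of date.
Remaining liens by effective date: A (Feb 19, 2022), C (Mar 8, 2022), E (Aug 10, 2022), G (Nov 28, 2022), B (Dec 15, 2022), D (Dec 30, 2022).
E would otherwise be senior to D, so under the subordination agreement E and D exchange positions.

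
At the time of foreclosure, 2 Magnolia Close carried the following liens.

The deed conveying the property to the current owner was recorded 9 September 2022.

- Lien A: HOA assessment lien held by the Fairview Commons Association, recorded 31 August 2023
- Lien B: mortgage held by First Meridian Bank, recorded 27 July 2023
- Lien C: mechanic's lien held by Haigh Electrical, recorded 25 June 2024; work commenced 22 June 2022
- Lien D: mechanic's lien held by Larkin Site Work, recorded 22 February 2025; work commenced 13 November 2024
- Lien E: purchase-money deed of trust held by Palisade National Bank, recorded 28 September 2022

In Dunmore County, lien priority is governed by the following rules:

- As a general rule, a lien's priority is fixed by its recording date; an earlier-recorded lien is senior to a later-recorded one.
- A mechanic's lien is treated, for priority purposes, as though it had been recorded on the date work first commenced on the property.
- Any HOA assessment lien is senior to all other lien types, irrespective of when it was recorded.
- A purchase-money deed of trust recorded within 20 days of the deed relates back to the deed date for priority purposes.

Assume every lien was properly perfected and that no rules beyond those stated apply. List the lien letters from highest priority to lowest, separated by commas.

Effective dates after the stated exceptions: C's effective date is 22 June 2022, when work began; D is treated as recorded 13 November 2024, the work-commencement date; E's effective date is the deed date, 9 September 2022.
A, as an HOA assessment lien, has superpriority and ranks first.
Ordering the rest by effective date: C (22 June 2022), E (9 September 2022), B (27 July 2023), D (13 November 2024).

A, C, E, B, D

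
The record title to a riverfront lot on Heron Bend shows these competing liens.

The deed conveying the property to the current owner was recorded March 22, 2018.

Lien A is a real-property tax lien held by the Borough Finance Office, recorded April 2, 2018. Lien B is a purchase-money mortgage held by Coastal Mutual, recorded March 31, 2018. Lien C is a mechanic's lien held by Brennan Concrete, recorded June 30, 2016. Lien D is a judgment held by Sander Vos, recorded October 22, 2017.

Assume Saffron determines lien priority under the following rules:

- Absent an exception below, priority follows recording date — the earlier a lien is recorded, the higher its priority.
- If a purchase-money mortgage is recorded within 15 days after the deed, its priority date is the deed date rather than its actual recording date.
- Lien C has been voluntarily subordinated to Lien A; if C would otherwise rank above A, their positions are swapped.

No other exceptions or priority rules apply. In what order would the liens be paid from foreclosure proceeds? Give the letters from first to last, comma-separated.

A, D, B, C

Adjusting effective dates: B's effective date is the deed date, March 22, 2018.
By effective date, earliest first: C (June 30, 2016), D (October 22, 2017), B (March 22, 2018), A (April 2, 2018).
C is senior to A before the subordination, so the two trade places.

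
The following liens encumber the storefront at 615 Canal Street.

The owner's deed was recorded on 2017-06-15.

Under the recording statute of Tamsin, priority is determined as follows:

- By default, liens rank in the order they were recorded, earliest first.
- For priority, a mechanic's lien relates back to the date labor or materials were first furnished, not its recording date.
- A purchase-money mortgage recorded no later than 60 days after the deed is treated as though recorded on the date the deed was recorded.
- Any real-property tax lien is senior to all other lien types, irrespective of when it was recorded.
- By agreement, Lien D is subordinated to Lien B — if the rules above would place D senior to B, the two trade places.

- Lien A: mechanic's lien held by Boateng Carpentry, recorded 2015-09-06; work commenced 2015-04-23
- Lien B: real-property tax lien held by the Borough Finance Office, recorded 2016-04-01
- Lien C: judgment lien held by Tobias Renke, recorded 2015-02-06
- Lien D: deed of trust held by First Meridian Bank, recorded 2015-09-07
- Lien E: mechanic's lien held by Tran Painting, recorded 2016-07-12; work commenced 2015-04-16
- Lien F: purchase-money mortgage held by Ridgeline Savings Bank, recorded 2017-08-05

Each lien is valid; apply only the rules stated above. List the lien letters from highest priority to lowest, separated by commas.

Effective dates: A relates back to 2015-04-23 (work commenced); E's effective date is 2015-04-16, when work began; F relates back to the deed date 2017-06-15.
As a real-property tax lien, B is senior to every other lien.
The other liens, earliest effective date first: C (2015-02-06), E (2015-04-16), A (2015-04-23), D (2015-09-07), F (2017-06-15).
Since D is not senior to B, the subordination leaves the order unchanged.

B, C, E, A, D, F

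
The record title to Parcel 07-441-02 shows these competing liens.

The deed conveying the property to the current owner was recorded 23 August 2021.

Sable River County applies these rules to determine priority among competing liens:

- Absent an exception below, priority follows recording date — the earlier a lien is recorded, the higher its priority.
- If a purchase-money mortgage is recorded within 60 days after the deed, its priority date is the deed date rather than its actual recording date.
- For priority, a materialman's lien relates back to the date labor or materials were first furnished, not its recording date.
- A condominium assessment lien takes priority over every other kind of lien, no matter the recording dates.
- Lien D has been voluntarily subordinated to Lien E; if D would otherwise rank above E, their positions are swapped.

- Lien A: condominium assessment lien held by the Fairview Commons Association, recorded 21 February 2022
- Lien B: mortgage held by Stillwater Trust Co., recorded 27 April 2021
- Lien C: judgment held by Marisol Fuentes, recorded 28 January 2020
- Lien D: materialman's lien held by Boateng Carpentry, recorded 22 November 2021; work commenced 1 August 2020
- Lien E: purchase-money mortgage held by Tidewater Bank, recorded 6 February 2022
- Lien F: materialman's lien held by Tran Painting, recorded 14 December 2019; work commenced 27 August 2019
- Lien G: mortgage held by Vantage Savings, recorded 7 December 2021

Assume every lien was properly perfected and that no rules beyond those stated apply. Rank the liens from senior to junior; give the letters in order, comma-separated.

Adjusting effective dates: D relates back to 1 August 2020 (work commenced); E was recorded 167 days after the deed — beyond 60 days — so no relation-back applies; F's effective date is 27 August 2019, when work began.
A is a condominium assessment lien, so it outranks all other liens regardless of date.
Among the remaining liens, by effective date: F (27 August 2019), C (28 January 2020), D (1 August 2020), B (27 April 2021), G (7 December 2021), E (6 February 2022).
D would otherwise be senior to E, so under the subordination agreement D and E exchange positions.

A, F, C, E, B, G, D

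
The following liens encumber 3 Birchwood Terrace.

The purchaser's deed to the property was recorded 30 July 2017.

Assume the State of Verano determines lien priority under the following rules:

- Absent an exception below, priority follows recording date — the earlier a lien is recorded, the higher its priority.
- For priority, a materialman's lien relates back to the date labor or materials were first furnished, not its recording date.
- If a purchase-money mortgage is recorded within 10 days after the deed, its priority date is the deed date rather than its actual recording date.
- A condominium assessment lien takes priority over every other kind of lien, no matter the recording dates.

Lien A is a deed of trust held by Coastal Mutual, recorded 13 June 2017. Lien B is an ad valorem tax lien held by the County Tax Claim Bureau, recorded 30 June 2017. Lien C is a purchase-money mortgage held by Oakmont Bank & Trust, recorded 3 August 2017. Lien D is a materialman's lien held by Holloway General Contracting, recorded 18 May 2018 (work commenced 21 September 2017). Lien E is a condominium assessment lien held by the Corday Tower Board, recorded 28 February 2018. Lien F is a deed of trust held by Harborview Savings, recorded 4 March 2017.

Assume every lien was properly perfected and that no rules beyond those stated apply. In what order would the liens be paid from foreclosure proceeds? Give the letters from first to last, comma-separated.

First, effective dates: C relates back to the deed date 30 July 2017; D's effective date is 21 September 2017, when work began.
E, as a condominium assessment lien, has superpriority and ranks first.
The other liens, earliest effective date first: F (4 March 2017), A (13 June 2017), B (30 June 2017), C (30 July 2017), D (21 September 2017).

E, F, A, B, C, D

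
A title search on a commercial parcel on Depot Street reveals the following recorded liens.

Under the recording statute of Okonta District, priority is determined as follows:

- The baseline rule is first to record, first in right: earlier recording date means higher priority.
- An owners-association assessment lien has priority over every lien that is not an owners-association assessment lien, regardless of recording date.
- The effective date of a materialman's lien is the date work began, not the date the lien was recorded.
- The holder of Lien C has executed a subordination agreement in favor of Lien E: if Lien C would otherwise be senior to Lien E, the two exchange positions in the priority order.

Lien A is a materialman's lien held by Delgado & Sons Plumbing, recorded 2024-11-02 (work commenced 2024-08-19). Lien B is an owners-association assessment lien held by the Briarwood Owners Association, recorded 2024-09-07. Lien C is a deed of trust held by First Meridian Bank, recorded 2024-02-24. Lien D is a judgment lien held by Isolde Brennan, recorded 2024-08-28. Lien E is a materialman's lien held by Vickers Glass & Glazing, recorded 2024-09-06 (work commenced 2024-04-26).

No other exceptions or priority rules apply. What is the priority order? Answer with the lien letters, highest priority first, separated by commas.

B, E, C, A, D

Effective dates after the stated exceptions: A relates back to 2024-08-19 (work commenced); E is treated as recorded 2024-04-26, the work-commencement date.
As an owners-association assessment lien, B is senior to every other lien.
Among the remaining liens, by effective date: C (2024-02-24), E (2024-04-26), A (2024-08-19), D (2024-08-28).
Because C would otherwise rank above E, the subordination swaps them.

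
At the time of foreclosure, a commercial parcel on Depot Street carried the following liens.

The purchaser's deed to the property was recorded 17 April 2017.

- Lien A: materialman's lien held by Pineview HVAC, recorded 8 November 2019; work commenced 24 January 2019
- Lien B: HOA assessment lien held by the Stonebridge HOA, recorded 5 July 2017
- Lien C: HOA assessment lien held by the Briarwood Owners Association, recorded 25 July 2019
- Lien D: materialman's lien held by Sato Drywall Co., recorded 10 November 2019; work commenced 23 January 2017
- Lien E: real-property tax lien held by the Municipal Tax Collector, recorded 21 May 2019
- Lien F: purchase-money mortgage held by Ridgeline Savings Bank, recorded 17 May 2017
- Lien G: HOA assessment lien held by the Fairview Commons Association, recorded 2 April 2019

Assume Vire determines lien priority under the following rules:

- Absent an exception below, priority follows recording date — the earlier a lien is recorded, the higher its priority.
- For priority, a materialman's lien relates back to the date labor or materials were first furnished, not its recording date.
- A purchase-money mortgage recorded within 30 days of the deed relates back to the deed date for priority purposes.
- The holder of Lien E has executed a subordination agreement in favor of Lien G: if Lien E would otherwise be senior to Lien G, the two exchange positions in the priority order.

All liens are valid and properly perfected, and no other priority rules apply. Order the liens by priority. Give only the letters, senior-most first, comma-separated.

D, F, B, A, G, E, C

Effective dates: A's effective date is 24 January 2019, when work began; D is treated as recorded 23 January 2017, the work-commencement date; F relates back to the deed date 17 April 2017.
Sorted by effective date: D (23 January 2017), F (17 April 2017), B (5 July 2017), A (24 January 2019), G (2 April 2019), E (21 May 2019), C (25 July 2019).
Since E is not senior to G, the subordination leaves the order unchanged.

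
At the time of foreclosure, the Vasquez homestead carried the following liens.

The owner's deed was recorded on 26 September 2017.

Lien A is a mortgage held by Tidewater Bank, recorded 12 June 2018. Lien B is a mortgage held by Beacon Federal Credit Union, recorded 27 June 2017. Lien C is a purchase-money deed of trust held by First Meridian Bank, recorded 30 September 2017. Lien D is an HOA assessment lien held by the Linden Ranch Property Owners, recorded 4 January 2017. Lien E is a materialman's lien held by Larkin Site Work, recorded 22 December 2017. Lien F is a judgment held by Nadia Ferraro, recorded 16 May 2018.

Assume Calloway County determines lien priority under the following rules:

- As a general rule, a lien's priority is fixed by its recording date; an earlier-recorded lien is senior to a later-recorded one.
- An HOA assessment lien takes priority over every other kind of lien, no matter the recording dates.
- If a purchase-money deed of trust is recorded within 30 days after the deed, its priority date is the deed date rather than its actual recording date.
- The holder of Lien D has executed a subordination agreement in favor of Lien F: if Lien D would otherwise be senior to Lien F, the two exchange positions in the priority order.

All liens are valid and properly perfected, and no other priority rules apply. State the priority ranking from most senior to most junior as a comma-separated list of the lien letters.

Adjusting effective dates: C relates back to the deed date 26 September 2017.
D, as an HOA assessment lien, has superpriority and ranks first.
The other liens, earliest effective date first: B (27 June 2017), C (26 September 2017), E (22 December 2017), F (16 May 2018), A (12 June 2018).
The subordination applies — D was senior to F — so D and F swap.

F, B, C, E, D, A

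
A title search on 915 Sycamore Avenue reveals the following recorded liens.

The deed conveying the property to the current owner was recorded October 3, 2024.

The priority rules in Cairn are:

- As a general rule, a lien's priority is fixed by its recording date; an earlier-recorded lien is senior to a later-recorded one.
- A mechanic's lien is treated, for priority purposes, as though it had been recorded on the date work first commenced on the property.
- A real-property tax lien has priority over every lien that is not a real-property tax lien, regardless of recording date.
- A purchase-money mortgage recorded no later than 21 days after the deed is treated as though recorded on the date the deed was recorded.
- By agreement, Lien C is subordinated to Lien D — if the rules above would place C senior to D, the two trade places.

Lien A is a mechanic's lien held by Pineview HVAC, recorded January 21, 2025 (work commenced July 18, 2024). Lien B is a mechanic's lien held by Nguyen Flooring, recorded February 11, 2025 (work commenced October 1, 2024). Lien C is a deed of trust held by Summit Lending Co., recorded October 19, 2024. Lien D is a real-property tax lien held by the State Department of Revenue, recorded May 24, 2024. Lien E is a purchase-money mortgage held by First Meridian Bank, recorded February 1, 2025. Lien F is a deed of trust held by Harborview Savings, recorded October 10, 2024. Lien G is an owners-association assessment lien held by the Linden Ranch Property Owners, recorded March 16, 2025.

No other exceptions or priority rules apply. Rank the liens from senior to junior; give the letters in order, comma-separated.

Effective dates after the stated exceptions: A's effective date is July 18, 2024, when work began; B relates back to October 1, 2024 (work commenced); E was recorded 121 days after the deed — beyond 21 days — so no relation-back applies.
D is a real-property tax lien and takes priority over every other lien.
Ordering the rest by effective date: A (July 18, 2024), B (October 1, 2024), F (October 10, 2024), C (October 19, 2024), E (February 1, 2025), G (March 16, 2025).
C already ranks below D; the subordination has no effect.

D, A, B, F, C, E, G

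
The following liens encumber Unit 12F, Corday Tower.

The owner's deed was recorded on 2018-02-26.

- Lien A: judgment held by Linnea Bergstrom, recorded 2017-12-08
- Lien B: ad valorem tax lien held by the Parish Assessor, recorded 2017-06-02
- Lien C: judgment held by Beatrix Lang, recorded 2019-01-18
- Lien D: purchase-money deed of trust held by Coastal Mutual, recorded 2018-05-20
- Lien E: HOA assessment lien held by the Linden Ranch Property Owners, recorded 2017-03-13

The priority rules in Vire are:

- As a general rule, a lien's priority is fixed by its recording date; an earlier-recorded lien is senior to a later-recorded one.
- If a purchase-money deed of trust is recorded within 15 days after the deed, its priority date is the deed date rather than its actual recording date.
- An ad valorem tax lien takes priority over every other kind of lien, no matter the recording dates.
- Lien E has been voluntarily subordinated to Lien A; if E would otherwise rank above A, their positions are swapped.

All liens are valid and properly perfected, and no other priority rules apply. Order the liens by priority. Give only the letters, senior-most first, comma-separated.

First, effective dates: D was recorded 83 days after the deed, outside the 15-day window, so it keeps its recording date.
B is an ad valorem tax lien and takes priority over every other lien.
The other liens, earliest effective date first: E (2017-03-13), A (2017-12-08), D (2018-05-20), C (2019-01-18).
The subordination applies — E was senior to A — so E and A swap.

B, A, E, D, C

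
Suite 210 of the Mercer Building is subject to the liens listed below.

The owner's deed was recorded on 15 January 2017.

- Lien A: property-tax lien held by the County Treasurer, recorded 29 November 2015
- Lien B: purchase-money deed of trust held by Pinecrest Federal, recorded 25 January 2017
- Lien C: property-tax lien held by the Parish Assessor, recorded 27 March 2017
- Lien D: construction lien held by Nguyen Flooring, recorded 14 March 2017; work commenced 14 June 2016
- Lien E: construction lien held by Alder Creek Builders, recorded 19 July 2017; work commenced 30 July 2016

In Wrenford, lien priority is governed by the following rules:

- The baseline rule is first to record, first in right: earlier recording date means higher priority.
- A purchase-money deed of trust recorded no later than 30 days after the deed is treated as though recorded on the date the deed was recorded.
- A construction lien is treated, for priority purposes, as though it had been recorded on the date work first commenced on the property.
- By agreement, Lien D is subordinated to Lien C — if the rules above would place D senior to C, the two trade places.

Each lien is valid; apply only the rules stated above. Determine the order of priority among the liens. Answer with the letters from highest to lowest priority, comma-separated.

A, C, E, B, D

First, effective dates: B's effective date is the deed date, 15 January 2017; D is treated as recorded 14 June 2016, the work-commencement date; E's effective date is 30 July 2016, when work began.
By effective date, earliest first: A (29 November 2015), D (14 June 2016), E (30 July 2016), B (15 January 2017), C (27 March 2017).
Because D would otherwise rank above C, the subordination swaps them.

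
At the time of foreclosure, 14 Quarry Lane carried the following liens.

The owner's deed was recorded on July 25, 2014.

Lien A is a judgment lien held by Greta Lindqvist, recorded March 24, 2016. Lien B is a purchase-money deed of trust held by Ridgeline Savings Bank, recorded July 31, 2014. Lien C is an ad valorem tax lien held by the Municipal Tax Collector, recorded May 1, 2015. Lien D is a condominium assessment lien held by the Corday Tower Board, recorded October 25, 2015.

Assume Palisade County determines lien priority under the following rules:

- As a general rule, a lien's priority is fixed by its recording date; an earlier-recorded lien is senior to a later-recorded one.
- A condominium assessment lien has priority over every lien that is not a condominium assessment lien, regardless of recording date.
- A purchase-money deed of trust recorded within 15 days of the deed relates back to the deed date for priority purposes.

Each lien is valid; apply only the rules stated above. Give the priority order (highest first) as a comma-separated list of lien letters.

D, B, C, A

Effective dates: B relates back to the deed date July 25, 2014.
D is a condominium assessment lien, so it outranks all other liens regardless of date.
The other liens, earliest effective date first: B (July 25, 2014), C (May 1, 2015), A (March 24, 2016).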